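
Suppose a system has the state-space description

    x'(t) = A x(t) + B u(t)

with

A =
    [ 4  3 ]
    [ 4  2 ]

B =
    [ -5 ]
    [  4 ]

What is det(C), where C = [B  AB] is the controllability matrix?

92

AB = [[-8], [-12]]
Controllability matrix C = [B  AB] = [[-5, -8], [4, -12]]
det(C) = (-5)·(-12) - (-8)·4 = 60 - (-32) = 92
Since det(C) ≠ 0, rank(C) = 2 and the system is completely controllable.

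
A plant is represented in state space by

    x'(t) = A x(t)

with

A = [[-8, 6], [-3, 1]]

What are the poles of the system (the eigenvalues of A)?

-5, -2

det(sI - A) = s^2 - (tr A)s + det A, with tr A = (-8) + 1 = -7 and det A = (-8)·1 - 6·(-3) = -8 - (-18) = 10.
So p(s) = det(sI - A) = s^2 + 7s + 10.
Factor s^2 + 7s + 10: two numbers with sum -7 and product 10 are -2 and -5, so s^2 + 7s + 10 = (s + 2)(s + 5).
Hence p(s) = (s + 2) (s + 5), with roots -5, -2.
All eigenvalues have negative real part, so the system is asymptotically stable.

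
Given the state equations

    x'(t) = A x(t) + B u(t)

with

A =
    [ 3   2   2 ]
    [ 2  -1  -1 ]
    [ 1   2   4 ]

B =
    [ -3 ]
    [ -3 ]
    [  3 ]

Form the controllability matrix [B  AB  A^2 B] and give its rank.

AB = [[-9], [-6], [3]]
A^2B = [[-33], [-15], [-9]]
Controllability matrix C = [B  AB  A^2B] = [[-3, -9, -33], [-3, -6, -15], [3, 3, -9]]
det(C) = (-3)·((-6)·(-9) - (-15)·3) - (-9)·((-3)·(-9) - (-15)·3) + (-33)·((-3)·3 - (-6)·3) = (-3)·99 - (-9)·72 + (-33)·9 = 54 ≠ 0, so rank(C) = 3.
rank(C) = 3 = n, so the pair (A, B) is completely controllable.

3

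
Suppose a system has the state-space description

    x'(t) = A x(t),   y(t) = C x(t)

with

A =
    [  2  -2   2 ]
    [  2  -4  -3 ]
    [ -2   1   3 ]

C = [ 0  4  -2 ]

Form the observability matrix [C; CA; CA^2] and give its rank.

CA = [[12, -18, -18]]
CA^2 = [[24, 30, 24]]
Observability matrix O = [C; CA; CA^2] = [[0, 4, -2], [12, -18, -18], [24, 30, 24]]
det(O) = 0·((-18)·24 - (-18)·30) - 4·(12·24 - (-18)·24) + (-2)·(12·30 - (-18)·24) = 0·108 - 4·720 + (-2)·792 = -4464 ≠ 0, so rank(O) = 3.
rank(O) = 3 = n, so the pair (A, C) is completely observable.

3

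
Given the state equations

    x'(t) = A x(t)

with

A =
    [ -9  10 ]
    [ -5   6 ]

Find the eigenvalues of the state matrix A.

-4, 1

det(sI - A) = s^2 - (tr A)s + det A, with tr A = (-9) + 6 = -3 and det A = (-9)·6 - 10·(-5) = -54 - (-50) = -4.
So p(s) = det(sI - A) = s^2 + 3s - 4.
Factor s^2 + 3s - 4: two numbers with sum -3 and product -4 are 1 and -4, so s^2 + 3s - 4 = (s - 1)(s + 4).
Hence p(s) = (s - 1) (s + 4), with roots -4, 1.
At least one eigenvalue has non-negative real part, so the system is not asymptotically stable.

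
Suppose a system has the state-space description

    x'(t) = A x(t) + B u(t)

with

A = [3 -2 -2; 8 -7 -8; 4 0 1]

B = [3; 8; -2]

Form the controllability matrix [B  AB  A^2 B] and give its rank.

2

AB = [[-3], [-16], [10]]
A^2B = [[3], [8], [-2]]
Controllability matrix C = [B  AB  A^2B] = [[3, -3, 3], [8, -16, 8], [-2, 10, -2]]
The rows r1, r2, r3 of C are linearly dependent: -2·r1 + r2 + r3 = 0 (check each entry), so rank(C) ≤ 2.
The 2×2 minor from rows 1, 2, columns 1, 2 is 3·(-16) - (-3)·8 = -48 - (-24) = -24 ≠ 0, so rank(C) = 2.
rank(C) = 2 < n = 3, so the pair (A, B) is not completely controllable.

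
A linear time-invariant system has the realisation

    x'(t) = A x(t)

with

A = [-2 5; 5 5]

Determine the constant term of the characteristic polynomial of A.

-35

For a 2×2 matrix, det(sI - A) = s^2 - (tr A)s + det A.
tr A = 3, det A = -35.
So p(s) = s^2 - 3s - 35.
The constant term is -35.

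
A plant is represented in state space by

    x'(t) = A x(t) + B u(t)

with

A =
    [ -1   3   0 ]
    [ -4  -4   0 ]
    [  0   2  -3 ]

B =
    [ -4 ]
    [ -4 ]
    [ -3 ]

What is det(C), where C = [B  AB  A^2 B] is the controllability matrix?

AB = [[-8], [32], [1]]
A^2B = [[104], [-96], [61]]
Controllability matrix C = [B  AB  A^2B] = [[-4, -8, 104], [-4, 32, -96], [-3, 1, 61]]
Expanding along the first row, det(C) = (-4)·(32·61 - (-96)·1) - (-8)·((-4)·61 - (-96)·(-3)) + 104·((-4)·1 - 32·(-3)) = (-4)·2048 - (-8)·(-532) + 104·92 = -2880
Since det(C) ≠ 0, rank(C) = 3 and the system is completely controllable.

-2880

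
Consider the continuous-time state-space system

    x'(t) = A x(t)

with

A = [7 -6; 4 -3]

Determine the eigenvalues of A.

det(sI - A) = s^2 - (tr A)s + det A, with tr A = 7 + (-3) = 4 and det A = 7·(-3) - (-6)·4 = -21 - (-24) = 3.
So p(s) = det(sI - A) = s^2 - 4s + 3.
Factor s^2 - 4s + 3: two numbers with sum 4 and product 3 are 3 and 1, so s^2 - 4s + 3 = (s - 3)(s - 1).
Hence p(s) = (s - 3) (s - 1), with roots 1, 3.
At least one eigenvalue has non-negative real part, so the system is not asymptotically stable.

1, 3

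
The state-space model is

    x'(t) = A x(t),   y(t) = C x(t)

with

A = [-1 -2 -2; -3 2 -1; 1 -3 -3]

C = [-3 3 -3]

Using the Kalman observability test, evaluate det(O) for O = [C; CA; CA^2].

-1242

CA = [[-9, 21, 12]]
CA^2 = [[-42, 24, -39]]
Observability matrix O = [C; CA; CA^2] = [[-3, 3, -3], [-9, 21, 12], [-42, 24, -39]]
Expanding along the first row, det(O) = (-3)·(21·(-39) - 12·24) - 3·((-9)·(-39) - 12·(-42)) + (-3)·((-9)·24 - 21·(-42)) = (-3)·(-1107) - 3·855 + (-3)·666 = -1242
Since det(O) ≠ 0, rank(O) = 3 and the system is completely observable.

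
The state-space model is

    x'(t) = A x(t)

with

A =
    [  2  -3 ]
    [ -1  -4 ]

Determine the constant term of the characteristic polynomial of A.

For a 2×2 matrix, det(sI - A) = s^2 - (tr A)s + det A.
tr A = -2, det A = -11.
So p(s) = s^2 + 2s - 11.
The constant term is -11.

-11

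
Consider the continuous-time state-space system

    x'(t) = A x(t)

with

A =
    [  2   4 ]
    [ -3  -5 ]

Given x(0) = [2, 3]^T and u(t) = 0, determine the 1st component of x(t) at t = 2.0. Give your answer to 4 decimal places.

det(sI - A) = s^2 - (tr A)s + det A, with tr A = 2 + (-5) = -3 and det A = 2·(-5) - 4·(-3) = -10 - (-12) = 2.
So p(s) = det(sI - A) = s^2 + 3s + 2.
Factor s^2 + 3s + 2: two numbers with sum -3 and product 2 are -1 and -2, so s^2 + 3s + 2 = (s + 1)(s + 2).
Hence p(s) = (s + 1) (s + 2), with roots -2, -1.
The eigenvalues -2, -1 are distinct and real, so A is diagonalisable and x(t) = e^{At} x(0) = V diag(e^{λ_i t}) V^{-1} x(0), where the columns of V are the eigenvectors.
λ = -2: A - (-2)I = [[4, 4], [-3, -3]]. Row 1 gives 4·v1 + 4·v2 = 0, so take v_1 = [-1, 1]^T.
λ = -1: A - (-1)I = [[3, 4], [-3, -4]]. Row 1 gives 3·v1 + 4·v2 = 0, so take v_2 = [4, -3]^T.
V = [v_1 v_2] = [[-1, 4], [1, -3]] has det V = -1, so V^{-1} = adj(V)/det V = [[3, 4], [1, 1]].
Modal coordinates z(0) = V^{-1} x(0): 3·2 + 4·3 = 18; 1·2 + 1·3 = 5; so z(0) = [18, 5]^T.
x_1(t) = Σ_i (v_i)_1 · z_i(0) · e^{λ_i t} (row 1 of V times the modal terms).
x_1(2.0) = (-1)·18·e^{-2·2.0} + 4·5·e^{-1·2.0} = (-18)·0.018316 + 20·0.135335 = 2.3770.

2.3770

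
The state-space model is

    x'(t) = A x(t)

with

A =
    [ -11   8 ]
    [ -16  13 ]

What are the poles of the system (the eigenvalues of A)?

-3, 5

det(sI - A) = s^2 - (tr A)s + det A, with tr A = (-11) + 13 = 2 and det A = (-11)·13 - 8·(-16) = -143 - (-128) = -15.
So p(s) = det(sI - A) = s^2 - 2s - 15.
Factor s^2 - 2s - 15: two numbers with sum 2 and product -15 are 5 and -3, so s^2 - 2s - 15 = (s - 5)(s + 3).
Hence p(s) = (s - 5) (s + 3), with roots -3, 5.
At least one eigenvalue has non-negative real part, so the system is not asymptotically stable.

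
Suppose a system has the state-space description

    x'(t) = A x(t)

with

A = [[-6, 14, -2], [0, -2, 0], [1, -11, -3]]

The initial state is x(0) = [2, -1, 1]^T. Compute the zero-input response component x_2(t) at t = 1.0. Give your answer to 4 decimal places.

det(sI - A) = s^3 - (tr A)s^2 + (M11 + M22 + M33)s - det A, where Mii is the 2×2 principal minor of A obtained by deleting row i and column i.
tr A = (-6) + (-2) + (-3) = -11; M11 = (-2)·(-3) - 0·(-11) = 6 - 0 = 6; M22 = (-6)·(-3) - (-2)·1 = 18 - (-2) = 20; M33 = (-6)·(-2) - 14·0 = 12 - 0 = 12; sum of minors = 38.
det A = (-6)·((-2)·(-3) - 0·(-11)) - 14·(0·(-3) - 0·1) + (-2)·(0·(-11) - (-2)·1) = (-6)·6 - 14·0 + (-2)·2 = -40.
So p(s) = det(sI - A) = s^3 + 11s^2 + 38s + 40.
Rational-root test: any integer root divides 40. Testing small divisors, s = -2 works: p(-2) = -8 + 44 + (-76) + 40 = 0, so (s + 2) is a factor.
Dividing, p(s) = (s + 2)(s^2 + 9s + 20).
Factor s^2 + 9s + 20: two numbers with sum -9 and product 20 are -4 and -5, so s^2 + 9s + 20 = (s + 4)(s + 5).
Hence p(s) = (s + 2) (s + 4) (s + 5), with roots -5, -4, -2.
The eigenvalues -5, -4, -2 are distinct and real, so A is diagonalisable and x(t) = e^{At} x(0) = V diag(e^{λ_i t}) V^{-1} x(0), where the columns of V are the eigenvectors.
λ = -5: A - (-5)I = [[-1, 14, -2], [0, 3, 0], [1, -11, 2]]. v must be orthogonal to every row; (row 1) × (row 2) = [6, 0, -3], so take v_1 = [-2, 0, 1]^T.
λ = -4: A - (-4)I = [[-2, 14, -2], [0, 2, 0], [1, -11, 1]]. v must be orthogonal to every row; (row 1) × (row 2) = [4, 0, -4], so take v_2 = [1, 0, -1]^T.
λ = -2: A - (-2)I = [[-4, 14, -2], [0, 0, 0], [1, -11, -1]]. v must be orthogonal to every row; (row 1) × (row 3) = [-36, -6, 30], so take v_3 = [6, 1, -5]^T.
V = [v_1 v_2 v_3] = [[-2, 1, 6], [0, 0, 1], [1, -1, -5]] has det V = -1, so V^{-1} = adj(V)/det V = [[-1, 1, -1], [-1, -4, -2], [0, 1, 0]].
Modal coordinates z(0) = V^{-1} x(0): (-1)·2 + 1·(-1) + (-1)·1 = -4; (-1)·2 + (-4)·(-1) + (-2)·1 = 0; 0·2 + 1·(-1) + 0·1 = -1; so z(0) = [-4, 0, -1]^T.
x_2(t) = Σ_i (v_i)_2 · z_i(0) · e^{λ_i t} (row 2 of V times the modal terms).
x_2(1.0) = 0·(-4)·e^{-5·1.0} + 0·0·e^{-4·1.0} + 1·(-1)·e^{-2·1.0} = 0·0.006738 + 0·0.018316 + (-1)·0.135335 = -0.1353.

-0.1353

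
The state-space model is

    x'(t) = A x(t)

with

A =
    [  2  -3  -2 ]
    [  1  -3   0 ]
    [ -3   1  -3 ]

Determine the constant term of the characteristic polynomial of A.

-25

Expand det(sI - A) for the 3×3 matrix.
p(s) = s^3 + 4s^2 - 6s - 25.
(Check: constant term = det(-A) = (-1)^3 det A = -25; coefficient of s^2 = -tr A = 4.)
The constant term is -25.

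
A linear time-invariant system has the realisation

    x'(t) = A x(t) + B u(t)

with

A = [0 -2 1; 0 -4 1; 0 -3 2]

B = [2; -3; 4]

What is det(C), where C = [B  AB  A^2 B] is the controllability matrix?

575

AB = [[10], [16], [17]]
A^2B = [[-15], [-47], [-14]]
Controllability matrix C = [B  AB  A^2B] = [[2, 10, -15], [-3, 16, -47], [4, 17, -14]]
Expanding along the first row, det(C) = 2·(16·(-14) - (-47)·17) - 10·((-3)·(-14) - (-47)·4) + (-15)·((-3)·17 - 16·4) = 2·575 - 10·230 + (-15)·(-115) = 575
Since det(C) ≠ 0, rank(C) = 3 and the system is completely controllable.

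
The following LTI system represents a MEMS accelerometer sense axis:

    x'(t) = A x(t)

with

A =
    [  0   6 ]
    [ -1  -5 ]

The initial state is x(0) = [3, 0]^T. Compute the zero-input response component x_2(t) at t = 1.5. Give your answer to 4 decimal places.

-0.1160

det(sI - A) = s^2 - (tr A)s + det A, with tr A = 0 + (-5) = -5 and det A = 0·(-5) - 6·(-1) = 0 - (-6) = 6.
So p(s) = det(sI - A) = s^2 + 5s + 6.
Factor s^2 + 5s + 6: two numbers with sum -5 and product 6 are -2 and -3, so s^2 + 5s + 6 = (s + 2)(s + 3).
Hence p(s) = (s + 2) (s + 3), with roots -3, -2.
The eigenvalues -3, -2 are distinct and real, so A is diagonalisable and x(t) = e^{At} x(0) = V diag(e^{λ_i t}) V^{-1} x(0), where the columns of V are the eigenvectors.
λ = -3: A - (-3)I = [[3, 6], [-1, -2]]. Row 1 gives 3·v1 + 6·v2 = 0, so take v_1 = [-2, 1]^T.
λ = -2: A - (-2)I = [[2, 6], [-1, -3]]. Row 1 gives 2·v1 + 6·v2 = 0, so take v_2 = [3, -1]^T.
V = [v_1 v_2] = [[-2, 3], [1, -1]] has det V = -1, so V^{-1} = adj(V)/det V = [[1, 3], [1, 2]].
Modal coordinates z(0) = V^{-1} x(0): 1·3 + 3·0 = 3; 1·3 + 2·0 = 3; so z(0) = [3, 3]^T.
x_2(t) = Σ_i (v_i)_2 · z_i(0) · e^{λ_i t} (row 2 of V times the modal terms).
x_2(1.5) = 1·3·e^{-3·1.5} + (-1)·3·e^{-2·1.5} = 3·0.011109 + (-3)·0.049787 = -0.1160.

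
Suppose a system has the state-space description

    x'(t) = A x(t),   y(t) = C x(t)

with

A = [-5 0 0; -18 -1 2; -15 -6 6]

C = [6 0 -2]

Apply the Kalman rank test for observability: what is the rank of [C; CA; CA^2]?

CA = [[0, 12, -12]]
CA^2 = [[-36, 60, -48]]
Observability matrix O = [C; CA; CA^2] = [[6, 0, -2], [0, 12, -12], [-36, 60, -48]]
The columns c1, c2, c3 of O are linearly dependent: c1 + 3·c2 + 3·c3 = 0 (check each entry), so rank(O) ≤ 2.
The 2×2 minor from rows 1, 2, columns 1, 2 is 6·12 - 0·0 = 72 - 0 = 72 ≠ 0, so rank(O) = 2.
rank(O) = 2 < n = 3, so the pair (A, C) is not completely observable.

2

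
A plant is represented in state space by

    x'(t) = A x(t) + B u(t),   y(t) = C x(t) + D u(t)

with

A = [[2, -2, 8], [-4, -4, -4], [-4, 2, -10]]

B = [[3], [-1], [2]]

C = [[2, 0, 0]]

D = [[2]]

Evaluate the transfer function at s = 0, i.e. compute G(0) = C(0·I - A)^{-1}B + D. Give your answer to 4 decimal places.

G(0) = C(-A)^{-1}B + D = -C A^{-1} B + D.
det A = -48, so A^{-1} = (1/-48)·adj(A) = [[-1, 1/12, -5/6], [1/2, -1/4, 1/2], [1/2, -1/12, 1/3]]
A^{-1} B = [-19/4, 11/4, 9/4]^T
C A^{-1} B = -19/2
G(0) = D - C A^{-1} B = 2 - (-19/2) = 23/2 ≈ 11.5000

11.5000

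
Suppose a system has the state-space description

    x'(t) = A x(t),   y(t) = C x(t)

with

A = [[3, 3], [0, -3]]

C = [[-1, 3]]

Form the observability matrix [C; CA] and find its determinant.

CA = [[-3, -12]]
Observability matrix O = [C; CA] = [[-1, 3], [-3, -12]]
det(O) = (-1)·(-12) - 3·(-3) = 12 - (-9) = 21
Since det(O) ≠ 0, rank(O) = 2 and the system is completely observable.

21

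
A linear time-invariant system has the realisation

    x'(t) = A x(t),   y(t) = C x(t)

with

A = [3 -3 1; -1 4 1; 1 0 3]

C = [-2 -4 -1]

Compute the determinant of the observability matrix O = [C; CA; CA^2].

-63

CA = [[-3, -10, -9]]
CA^2 = [[-8, -31, -40]]
Observability matrix O = [C; CA; CA^2] = [[-2, -4, -1], [-3, -10, -9], [-8, -31, -40]]
Expanding along the first row, det(O) = (-2)·((-10)·(-40) - (-9)·(-31)) - (-4)·((-3)·(-40) - (-9)·(-8)) + (-1)·((-3)·(-31) - (-10)·(-8)) = (-2)·121 - (-4)·48 + (-1)·13 = -63
Since det(O) ≠ 0, rank(O) = 3 and the system is completely observable.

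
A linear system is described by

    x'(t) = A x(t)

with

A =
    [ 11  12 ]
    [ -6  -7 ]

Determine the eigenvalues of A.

det(sI - A) = s^2 - (tr A)s + det A, with tr A = 11 + (-7) = 4 and det A = 11·(-7) - 12·(-6) = -77 - (-72) = -5.
So p(s) = det(sI - A) = s^2 - 4s - 5.
Factor s^2 - 4s - 5: two numbers with sum 4 and product -5 are 5 and -1, so s^2 - 4s - 5 = (s - 5)(s + 1).
Hence p(s) = (s - 5) (s + 1), with roots -1, 5.
At least one eigenvalue has non-negative real part, so the system is not asymptotically stable.

-1, 5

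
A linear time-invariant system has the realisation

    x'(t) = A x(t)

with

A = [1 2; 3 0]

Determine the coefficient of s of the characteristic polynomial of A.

-1

For a 2×2 matrix, det(sI - A) = s^2 - (tr A)s + det A.
tr A = 1, det A = -6.
So p(s) = s^2 - s - 6.
The coefficient of s is -1.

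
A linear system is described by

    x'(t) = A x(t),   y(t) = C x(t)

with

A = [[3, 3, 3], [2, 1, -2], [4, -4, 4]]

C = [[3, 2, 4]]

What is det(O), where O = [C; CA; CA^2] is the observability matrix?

CA = [[29, -5, 21]]
CA^2 = [[161, -2, 181]]
Observability matrix O = [C; CA; CA^2] = [[3, 2, 4], [29, -5, 21], [161, -2, 181]]
Expanding along the first row, det(O) = 3·((-5)·181 - 21·(-2)) - 2·(29·181 - 21·161) + 4·(29·(-2) - (-5)·161) = 3·(-863) - 2·1868 + 4·747 = -3337
Since det(O) ≠ 0, rank(O) = 3 and the system is completely observable.

-3337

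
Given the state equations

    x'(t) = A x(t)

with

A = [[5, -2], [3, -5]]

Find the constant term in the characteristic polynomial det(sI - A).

-19

For a 2×2 matrix, det(sI - A) = s^2 - (tr A)s + det A.
tr A = 0, det A = -19.
So p(s) = s^2 - 19.
The constant term is -19.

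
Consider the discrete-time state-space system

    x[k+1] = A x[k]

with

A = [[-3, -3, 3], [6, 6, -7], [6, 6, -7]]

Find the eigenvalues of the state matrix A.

det(zI - A) = z^3 - (tr A)z^2 + (M11 + M22 + M33)z - det A, where Mii is the 2×2 principal minor of A obtained by deleting row i and column i.
tr A = (-3) + 6 + (-7) = -4; M11 = 6·(-7) - (-7)·6 = -42 - (-42) = 0; M22 = (-3)·(-7) - 3·6 = 21 - 18 = 3; M33 = (-3)·6 - (-3)·6 = -18 - (-18) = 0; sum of minors = 3.
det A = (-3)·(6·(-7) - (-7)·6) - (-3)·(6·(-7) - (-7)·6) + 3·(6·6 - 6·6) = (-3)·0 - (-3)·0 + 3·0 = 0.
So p(z) = det(zI - A) = z^3 + 4z^2 + 3z.
The constant term is 0, so p(z) = z(z^2 + 4z + 3).
Factor z^2 + 4z + 3: two numbers with sum -4 and product 3 are -1 and -3, so z^2 + 4z + 3 = (z + 1)(z + 3).
Hence p(z) = z (z + 1) (z + 3), with roots -3, -1, 0.

-3, -1, 0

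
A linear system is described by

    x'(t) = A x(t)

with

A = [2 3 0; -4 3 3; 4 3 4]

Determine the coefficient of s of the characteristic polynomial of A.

29

Expand det(sI - A) for the 3×3 matrix.
p(s) = s^3 - 9s^2 + 29s - 90.
(Check: constant term = det(-A) = (-1)^3 det A = -90; coefficient of s^2 = -tr A = -9.)
The coefficient of s is 29.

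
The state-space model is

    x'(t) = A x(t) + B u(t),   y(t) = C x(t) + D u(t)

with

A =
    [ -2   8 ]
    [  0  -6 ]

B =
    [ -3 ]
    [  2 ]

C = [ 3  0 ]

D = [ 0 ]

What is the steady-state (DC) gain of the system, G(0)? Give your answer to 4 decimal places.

G(0) = C(-A)^{-1}B + D = -C A^{-1} B + D.
det A = 12, so A^{-1} = (1/12)·adj(A) = [[-1/2, -2/3], [0, -1/6]]
A^{-1} B = [1/6, -1/3]^T
C A^{-1} B = 1/2
G(0) = D - C A^{-1} B = 0 - (1/2) = -1/2 ≈ -0.5000

-0.5000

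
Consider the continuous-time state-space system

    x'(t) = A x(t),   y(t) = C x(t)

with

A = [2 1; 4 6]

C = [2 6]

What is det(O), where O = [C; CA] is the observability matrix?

-92

CA = [[28, 38]]
Observability matrix O = [C; CA] = [[2, 6], [28, 38]]
det(O) = 2·38 - 6·28 = 76 - 168 = -92
Since det(O) ≠ 0, rank(O) = 2 and the system is completely observable.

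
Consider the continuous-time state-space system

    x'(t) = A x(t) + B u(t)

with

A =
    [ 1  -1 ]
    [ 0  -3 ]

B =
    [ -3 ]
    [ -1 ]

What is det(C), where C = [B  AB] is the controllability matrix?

-11

AB = [[-2], [3]]
Controllability matrix C = [B  AB] = [[-3, -2], [-1, 3]]
det(C) = (-3)·3 - (-2)·(-1) = -9 - 2 = -11
Since det(C) ≠ 0, rank(C) = 2 and the system is completely controllable.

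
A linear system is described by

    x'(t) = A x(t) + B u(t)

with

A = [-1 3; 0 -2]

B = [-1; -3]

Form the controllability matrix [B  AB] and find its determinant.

-30

AB = [[-8], [6]]
Controllability matrix C = [B  AB] = [[-1, -8], [-3, 6]]
det(C) = (-1)·6 - (-8)·(-3) = -6 - 24 = -30
Since det(C) ≠ 0, rank(C) = 2 and the system is completely controllable.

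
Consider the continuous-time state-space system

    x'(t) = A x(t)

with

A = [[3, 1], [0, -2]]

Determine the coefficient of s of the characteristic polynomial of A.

-1

For a 2×2 matrix, det(sI - A) = s^2 - (tr A)s + det A.
tr A = 1, det A = -6.
So p(s) = s^2 - s - 6.
The coefficient of s is -1.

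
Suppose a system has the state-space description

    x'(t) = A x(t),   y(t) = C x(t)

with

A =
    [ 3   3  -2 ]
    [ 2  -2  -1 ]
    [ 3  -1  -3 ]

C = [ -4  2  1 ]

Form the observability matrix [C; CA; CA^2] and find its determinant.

CA = [[-5, -17, 3]]
CA^2 = [[-40, 16, 18]]
Observability matrix O = [C; CA; CA^2] = [[-4, 2, 1], [-5, -17, 3], [-40, 16, 18]]
Expanding along the first row, det(O) = (-4)·((-17)·18 - 3·16) - 2·((-5)·18 - 3·(-40)) + 1·((-5)·16 - (-17)·(-40)) = (-4)·(-354) - 2·30 + 1·(-760) = 596
Since det(O) ≠ 0, rank(O) = 3 and the system is completely observable.

596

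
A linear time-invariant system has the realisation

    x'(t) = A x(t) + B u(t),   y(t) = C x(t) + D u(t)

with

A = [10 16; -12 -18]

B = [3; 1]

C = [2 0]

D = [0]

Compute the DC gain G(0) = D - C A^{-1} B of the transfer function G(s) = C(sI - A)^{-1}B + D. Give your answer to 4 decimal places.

G(0) = C(-A)^{-1}B + D = -C A^{-1} B + D.
det A = 12, so A^{-1} = (1/12)·adj(A) = [[-3/2, -4/3], [1, 5/6]]
A^{-1} B = [-35/6, 23/6]^T
C A^{-1} B = -35/3
G(0) = D - C A^{-1} B = 0 - (-35/3) = 35/3 ≈ 11.6667

11.6667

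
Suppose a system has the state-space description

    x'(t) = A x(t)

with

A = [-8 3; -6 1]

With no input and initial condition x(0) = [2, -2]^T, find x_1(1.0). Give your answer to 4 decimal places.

det(sI - A) = s^2 - (tr A)s + det A, with tr A = (-8) + 1 = -7 and det A = (-8)·1 - 3·(-6) = -8 - (-18) = 10.
So p(s) = det(sI - A) = s^2 + 7s + 10.
Factor s^2 + 7s + 10: two numbers with sum -7 and product 10 are -2 and -5, so s^2 + 7s + 10 = (s + 2)(s + 5).
Hence p(s) = (s + 2) (s + 5), with roots -5, -2.
The eigenvalues -5, -2 are distinct and real, so A is diagonalisable and x(t) = e^{At} x(0) = V diag(e^{λ_i t}) V^{-1} x(0), where the columns of V are the eigenvectors.
λ = -5: A - (-5)I = [[-3, 3], [-6, 6]]. Row 1 gives (-3)·v1 + 3·v2 = 0, so take v_1 = [-1, -1]^T.
λ = -2: A - (-2)I = [[-6, 3], [-6, 3]]. Row 1 gives (-6)·v1 + 3·v2 = 0, so take v_2 = [1, 2]^T.
V = [v_1 v_2] = [[-1, 1], [-1, 2]] has det V = -1, so V^{-1} = adj(V)/det V = [[-2, 1], [-1, 1]].
Modal coordinates z(0) = V^{-1} x(0): (-2)·2 + 1·(-2) = -6; (-1)·2 + 1·(-2) = -4; so z(0) = [-6, -4]^T.
x_1(t) = Σ_i (v_i)_1 · z_i(0) · e^{λ_i t} (row 1 of V times the modal terms).
x_1(1.0) = (-1)·(-6)·e^{-5·1.0} + 1·(-4)·e^{-2·1.0} = 6·0.006738 + (-4)·0.135335 = -0.5009.

-0.5009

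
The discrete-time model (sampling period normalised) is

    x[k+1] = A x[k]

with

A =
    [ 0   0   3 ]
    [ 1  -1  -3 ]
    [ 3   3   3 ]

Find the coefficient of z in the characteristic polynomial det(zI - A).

-3

Expand det(zI - A) for the 3×3 matrix.
p(z) = z^3 - 2z^2 - 3z - 18.
(Check: constant term = det(-A) = (-1)^3 det A = -18; coefficient of z^2 = -tr A = -2.)
The coefficient of z is -3.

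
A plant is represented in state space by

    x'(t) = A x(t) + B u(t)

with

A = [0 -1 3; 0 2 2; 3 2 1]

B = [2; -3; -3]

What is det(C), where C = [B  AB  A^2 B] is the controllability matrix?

1089

AB = [[-6], [-12], [-3]]
A^2B = [[3], [-30], [-45]]
Controllability matrix C = [B  AB  A^2B] = [[2, -6, 3], [-3, -12, -30], [-3, -3, -45]]
Expanding along the first row, det(C) = 2·((-12)·(-45) - (-30)·(-3)) - (-6)·((-3)·(-45) - (-30)·(-3)) + 3·((-3)·(-3) - (-12)·(-3)) = 2·450 - (-6)·45 + 3·(-27) = 1089
Since det(C) ≠ 0, rank(C) = 3 and the system is completely controllable.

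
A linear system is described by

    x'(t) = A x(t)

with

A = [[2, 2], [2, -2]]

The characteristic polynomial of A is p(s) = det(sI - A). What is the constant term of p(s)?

-8

For a 2×2 matrix, det(sI - A) = s^2 - (tr A)s + det A.
tr A = 0, det A = -8.
So p(s) = s^2 - 8.
The constant term is -8.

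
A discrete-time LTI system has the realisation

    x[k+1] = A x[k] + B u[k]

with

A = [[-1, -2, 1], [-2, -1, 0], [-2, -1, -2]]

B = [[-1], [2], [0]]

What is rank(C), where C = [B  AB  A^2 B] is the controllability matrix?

AB = [[-3], [0], [0]]
A^2B = [[3], [6], [6]]
Controllability matrix C = [B  AB  A^2B] = [[-1, -3, 3], [2, 0, 6], [0, 0, 6]]
det(C) = (-1)·(0·6 - 6·0) - (-3)·(2·6 - 6·0) + 3·(2·0 - 0·0) = (-1)·0 - (-3)·12 + 3·0 = 36 ≠ 0, so rank(C) = 3.
rank(C) = 3 = n, so the pair (A, B) is completely controllable.

3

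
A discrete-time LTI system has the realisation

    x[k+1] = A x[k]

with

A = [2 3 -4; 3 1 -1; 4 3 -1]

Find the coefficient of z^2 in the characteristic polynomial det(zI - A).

Expand det(zI - A) for the 3×3 matrix.
p(z) = z^3 - 2z^2 + 9z + 19.
(Check: constant term = det(-A) = (-1)^3 det A = 19; coefficient of z^2 = -tr A = -2.)
The coefficient of z^2 is -2.

-2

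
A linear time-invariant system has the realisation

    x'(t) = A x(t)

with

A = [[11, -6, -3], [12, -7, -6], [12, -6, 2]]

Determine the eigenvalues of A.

-1, 2, 5

det(sI - A) = s^3 - (tr A)s^2 + (M11 + M22 + M33)s - det A, where Mii is the 2×2 principal minor of A obtained by deleting row i and column i.
tr A = 11 + (-7) + 2 = 6; M11 = (-7)·2 - (-6)·(-6) = -14 - 36 = -50; M22 = 11·2 - (-3)·12 = 22 - (-36) = 58; M33 = 11·(-7) - (-6)·12 = -77 - (-72) = -5; sum of minors = 3.
det A = 11·((-7)·2 - (-6)·(-6)) - (-6)·(12·2 - (-6)·12) + (-3)·(12·(-6) - (-7)·12) = 11·(-50) - (-6)·96 + (-3)·12 = -10.
So p(s) = det(sI - A) = s^3 - 6s^2 + 3s + 10.
Rational-root test: any integer root divides 10. Testing small divisors, s = -1 works: p(-1) = -1 + (-6) + (-3) + 10 = 0, so (s + 1) is a factor.
Dividing, p(s) = (s + 1)(s^2 - 7s + 10).
Factor s^2 - 7s + 10: two numbers with sum 7 and product 10 are 5 and 2, so s^2 - 7s + 10 = (s - 5)(s - 2).
Hence p(s) = (s - 5) (s - 2) (s + 1), with roots -1, 2, 5.
At least one eigenvalue has non-negative real part, so the system is not asymptotically stable.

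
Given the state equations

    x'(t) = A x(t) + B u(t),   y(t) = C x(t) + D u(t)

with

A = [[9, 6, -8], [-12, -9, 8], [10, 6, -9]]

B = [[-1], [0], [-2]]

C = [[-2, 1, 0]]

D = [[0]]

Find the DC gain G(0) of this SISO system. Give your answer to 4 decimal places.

-3.3333

G(0) = C(-A)^{-1}B + D = -C A^{-1} B + D.
det A = -15, so A^{-1} = (1/-15)·adj(A) = [[-11/5, -2/5, 8/5], [28/15, 1/15, -8/5], [-6/5, -2/5, 3/5]]
A^{-1} B = [-1, 4/3, 0]^T
C A^{-1} B = 10/3
G(0) = D - C A^{-1} B = 0 - (10/3) = -10/3 ≈ -3.3333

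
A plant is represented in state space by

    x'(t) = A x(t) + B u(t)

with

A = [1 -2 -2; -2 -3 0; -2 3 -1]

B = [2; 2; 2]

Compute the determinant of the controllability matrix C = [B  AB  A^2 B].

AB = [[-6], [-10], [0]]
A^2B = [[14], [42], [-18]]
Controllability matrix C = [B  AB  A^2B] = [[2, -6, 14], [2, -10, 42], [2, 0, -18]]
Expanding along the first row, det(C) = 2·((-10)·(-18) - 42·0) - (-6)·(2·(-18) - 42·2) + 14·(2·0 - (-10)·2) = 2·180 - (-6)·(-120) + 14·20 = -80
Since det(C) ≠ 0, rank(C) = 3 and the system is completely controllable.

-80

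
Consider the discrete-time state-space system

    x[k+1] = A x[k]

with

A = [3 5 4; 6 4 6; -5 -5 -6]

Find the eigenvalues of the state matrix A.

-2, -1, 4

det(zI - A) = z^3 - (tr A)z^2 + (M11 + M22 + M33)z - det A, where Mii is the 2×2 principal minor of A obtained by deleting row i and column i.
tr A = 3 + 4 + (-6) = 1; M11 = 4·(-6) - 6·(-5) = -24 - (-30) = 6; M22 = 3·(-6) - 4·(-5) = -18 - (-20) = 2; M33 = 3·4 - 5·6 = 12 - 30 = -18; sum of minors = -10.
det A = 3·(4·(-6) - 6·(-5)) - 5·(6·(-6) - 6·(-5)) + 4·(6·(-5) - 4·(-5)) = 3·6 - 5·(-6) + 4·(-10) = 8.
So p(z) = det(zI - A) = z^3 - z^2 - 10z - 8.
Rational-root test: any integer root divides -8. Testing small divisors, z = -1 works: p(-1) = -1 + (-1) + 10 + (-8) = 0, so (z + 1) is a factor.
Dividing, p(z) = (z + 1)(z^2 - 2z - 8).
Factor z^2 - 2z - 8: two numbers with sum 2 and product -8 are 4 and -2, so z^2 - 2z - 8 = (z - 4)(z + 2).
Hence p(z) = (z - 4) (z + 1) (z + 2), with roots -2, -1, 4.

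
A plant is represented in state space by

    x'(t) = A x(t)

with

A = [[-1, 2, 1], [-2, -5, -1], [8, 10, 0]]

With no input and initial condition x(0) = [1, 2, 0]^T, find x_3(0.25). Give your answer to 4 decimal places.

det(sI - A) = s^3 - (tr A)s^2 + (M11 + M22 + M33)s - det A, where Mii is the 2×2 principal minor of A obtained by deleting row i and column i.
tr A = (-1) + (-5) + 0 = -6; M11 = (-5)·0 - (-1)·10 = 0 - (-10) = 10; M22 = (-1)·0 - 1·8 = 0 - 8 = -8; M33 = (-1)·(-5) - 2·(-2) = 5 - (-4) = 9; sum of minors = 11.
det A = (-1)·((-5)·0 - (-1)·10) - 2·((-2)·0 - (-1)·8) + 1·((-2)·10 - (-5)·8) = (-1)·10 - 2·8 + 1·20 = -6.
So p(s) = det(sI - A) = s^3 + 6s^2 + 11s + 6.
Rational-root test: any integer root divides 6. Testing small divisors, s = -1 works: p(-1) = -1 + 6 + (-11) + 6 = 0, so (s + 1) is a factor.
Dividing, p(s) = (s + 1)(s^2 + 5s + 6).
Factor s^2 + 5s + 6: two numbers with sum -5 and product 6 are -2 and -3, so s^2 + 5s + 6 = (s + 2)(s + 3).
Hence p(s) = (s + 1) (s + 2) (s + 3), with roots -3, -2, -1.
The eigenvalues -3, -2, -1 are distinct and real, so A is diagonalisable and x(t) = e^{At} x(0) = V diag(e^{λ_i t}) V^{-1} x(0), where the columns of V are the eigenvectors.
λ = -3: A - (-3)I = [[2, 2, 1], [-2, -2, -1], [8, 10, 3]]. v must be orthogonal to every row; (row 1) × (row 3) = [-4, 2, 4], so take v_1 = [2, -1, -2]^T.
λ = -2: A - (-2)I = [[1, 2, 1], [-2, -3, -1], [8, 10, 2]]. v must be orthogonal to every row; (row 1) × (row 2) = [1, -1, 1], so take v_2 = [-1, 1, -1]^T.
λ = -1: A - (-1)I = [[0, 2, 1], [-2, -4, -1], [8, 10, 1]]. v must be orthogonal to every row; (row 1) × (row 2) = [2, -2, 4], so take v_3 = [1, -1, 2]^T.
V = [v_1 v_2 v_3] = [[2, -1, 1], [-1, 1, -1], [-2, -1, 2]] has det V = 1, so V^{-1} = adj(V)/det V = [[1, 1, 0], [4, 6, 1], [3, 4, 1]].
Modal coordinates z(0) = V^{-1} x(0): 1·1 + 1·2 + 0·0 = 3; 4·1 + 6·2 + 1·0 = 16; 3·1 + 4·2 + 1·0 = 11; so z(0) = [3, 16, 11]^T.
x_3(t) = Σ_i (v_i)_3 · z_i(0) · e^{λ_i t} (row 3 of V times the modal terms).
x_3(0.25) = (-2)·3·e^{-3·0.25} + (-1)·16·e^{-2·0.25} + 2·11·e^{-1·0.25} = (-6)·0.472367 + (-16)·0.606531 + 22·0.778801 = 4.5949.

4.5949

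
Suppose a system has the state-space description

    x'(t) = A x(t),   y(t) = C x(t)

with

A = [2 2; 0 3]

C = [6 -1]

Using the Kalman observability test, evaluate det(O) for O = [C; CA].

66

CA = [[12, 9]]
Observability matrix O = [C; CA] = [[6, -1], [12, 9]]
det(O) = 6·9 - (-1)·12 = 54 - (-12) = 66
Since det(O) ≠ 0, rank(O) = 2 and the system is completely observable.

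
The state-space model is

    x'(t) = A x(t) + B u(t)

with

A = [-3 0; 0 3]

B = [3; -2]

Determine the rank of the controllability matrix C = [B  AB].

2

AB = [[-9], [-6]]
Controllability matrix C = [B  AB] = [[3, -9], [-2, -6]]
det(C) = 3·(-6) - (-9)·(-2) = -18 - 18 = -36 ≠ 0, so rank(C) = 2.
rank(C) = 2 = n, so the pair (A, B) is completely controllable.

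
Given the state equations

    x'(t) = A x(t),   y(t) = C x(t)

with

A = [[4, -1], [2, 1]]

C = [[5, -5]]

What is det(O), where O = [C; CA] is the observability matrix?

CA = [[10, -10]]
Observability matrix O = [C; CA] = [[5, -5], [10, -10]]
det(O) = 5·(-10) - (-5)·10 = -50 - (-50) = 0
Since det(O) = 0, rank(O) < 2 and the system is not completely observable.

0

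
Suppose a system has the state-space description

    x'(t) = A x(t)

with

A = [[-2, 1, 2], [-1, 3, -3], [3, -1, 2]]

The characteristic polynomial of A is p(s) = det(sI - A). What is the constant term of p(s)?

29

Expand det(sI - A) for the 3×3 matrix.
p(s) = s^3 - 3s^2 - 12s + 29.
(Check: constant term = det(-A) = (-1)^3 det A = 29; coefficient of s^2 = -tr A = -3.)
The constant term is 29.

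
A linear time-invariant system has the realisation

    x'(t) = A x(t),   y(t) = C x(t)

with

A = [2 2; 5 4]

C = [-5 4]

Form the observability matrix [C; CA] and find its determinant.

CA = [[10, 6]]
Observability matrix O = [C; CA] = [[-5, 4], [10, 6]]
det(O) = (-5)·6 - 4·10 = -30 - 40 = -70
Since det(O) ≠ 0, rank(O) = 2 and the system is completely observable.

-70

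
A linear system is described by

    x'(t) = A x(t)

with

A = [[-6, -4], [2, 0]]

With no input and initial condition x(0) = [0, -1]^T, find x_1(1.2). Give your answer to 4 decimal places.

det(sI - A) = s^2 - (tr A)s + det A, with tr A = (-6) + 0 = -6 and det A = (-6)·0 - (-4)·2 = 0 - (-8) = 8.
So p(s) = det(sI - A) = s^2 + 6s + 8.
Factor s^2 + 6s + 8: two numbers with sum -6 and product 8 are -2 and -4, so s^2 + 6s + 8 = (s + 2)(s + 4).
Hence p(s) = (s + 2) (s + 4), with roots -4, -2.
The eigenvalues -4, -2 are distinct and real, so A is diagonalisable and x(t) = e^{At} x(0) = V diag(e^{λ_i t}) V^{-1} x(0), where the columns of V are the eigenvectors.
λ = -4: A - (-4)I = [[-2, -4], [2, 4]]. Row 1 gives (-2)·v1 + (-4)·v2 = 0, so take v_1 = [-2, 1]^T.
λ = -2: A - (-2)I = [[-4, -4], [2, 2]]. Row 1 gives (-4)·v1 + (-4)·v2 = 0, so take v_2 = [-1, 1]^T.
V = [v_1 v_2] = [[-2, -1], [1, 1]] has det V = -1, so V^{-1} = adj(V)/det V = [[-1, -1], [1, 2]].
Modal coordinates z(0) = V^{-1} x(0): (-1)·0 + (-1)·(-1) = 1; 1·0 + 2·(-1) = -2; so z(0) = [1, -2]^T.
x_1(t) = Σ_i (v_i)_1 · z_i(0) · e^{λ_i t} (row 1 of V times the modal terms).
x_1(1.2) = (-2)·1·e^{-4·1.2} + (-1)·(-2)·e^{-2·1.2} = (-2)·0.008230 + 2·0.090718 = 0.1650.

0.1650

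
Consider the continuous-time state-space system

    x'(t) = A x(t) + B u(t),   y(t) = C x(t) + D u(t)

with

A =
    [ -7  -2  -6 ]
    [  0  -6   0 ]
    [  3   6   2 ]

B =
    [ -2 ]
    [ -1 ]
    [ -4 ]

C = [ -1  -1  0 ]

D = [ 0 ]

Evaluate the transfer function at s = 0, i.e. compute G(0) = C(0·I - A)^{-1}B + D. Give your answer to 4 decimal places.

G(0) = C(-A)^{-1}B + D = -C A^{-1} B + D.
det A = -24, so A^{-1} = (1/-24)·adj(A) = [[1/2, 4/3, 3/2], [0, -1/6, 0], [-3/4, -3/2, -7/4]]
A^{-1} B = [-25/3, 1/6, 10]^T
C A^{-1} B = 49/6
G(0) = D - C A^{-1} B = 0 - (49/6) = -49/6 ≈ -8.1667

-8.1667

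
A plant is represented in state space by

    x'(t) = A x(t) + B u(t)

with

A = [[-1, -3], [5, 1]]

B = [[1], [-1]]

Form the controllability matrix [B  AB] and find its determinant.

AB = [[2], [4]]
Controllability matrix C = [B  AB] = [[1, 2], [-1, 4]]
det(C) = 1·4 - 2·(-1) = 4 - (-2) = 6
Since det(C) ≠ 0, rank(C) = 2 and the system is completely controllable.

6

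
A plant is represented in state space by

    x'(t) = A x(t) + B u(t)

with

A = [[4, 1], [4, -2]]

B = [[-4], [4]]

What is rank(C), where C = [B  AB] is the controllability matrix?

2

AB = [[-12], [-24]]
Controllability matrix C = [B  AB] = [[-4, -12], [4, -24]]
det(C) = (-4)·(-24) - (-12)·4 = 96 - (-48) = 144 ≠ 0, so rank(C) = 2.
rank(C) = 2 = n, so the pair (A, B) is completely controllable.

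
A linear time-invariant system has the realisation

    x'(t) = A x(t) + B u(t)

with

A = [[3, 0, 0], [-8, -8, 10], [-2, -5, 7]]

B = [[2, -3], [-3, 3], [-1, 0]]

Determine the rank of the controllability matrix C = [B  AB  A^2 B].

AB = [[6, -9], [-2, 0], [4, -9]]
A^2B = [[18, -27], [8, -18], [26, -45]]
Controllability matrix C = [B  AB  A^2B] = [[2, -3, 6, -9, 18, -27], [-3, 3, -2, 0, 8, -18], [-1, 0, 4, -9, 26, -45]]
The rows r1, r2, r3 of C are linearly dependent: -r1 - r2 + r3 = 0 (check each entry), so rank(C) ≤ 2.
The 2×2 minor from rows 1, 2, columns 1, 2 is 2·3 - (-3)·(-3) = 6 - 9 = -3 ≠ 0, so rank(C) = 2.
rank(C) = 2 < n = 3, so the pair (A, B) is not completely controllable.

2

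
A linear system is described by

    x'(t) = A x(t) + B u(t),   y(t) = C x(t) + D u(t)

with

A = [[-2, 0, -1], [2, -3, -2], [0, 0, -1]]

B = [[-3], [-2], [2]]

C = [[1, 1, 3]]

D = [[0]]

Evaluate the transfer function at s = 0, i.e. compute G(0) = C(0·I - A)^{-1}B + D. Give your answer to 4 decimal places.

G(0) = C(-A)^{-1}B + D = -C A^{-1} B + D.
det A = -6, so A^{-1} = (1/-6)·adj(A) = [[-1/2, 0, 1/2], [-1/3, -1/3, 1], [0, 0, -1]]
A^{-1} B = [5/2, 11/3, -2]^T
C A^{-1} B = 1/6
G(0) = D - C A^{-1} B = 0 - (1/6) = -1/6 ≈ -0.1667

-0.1667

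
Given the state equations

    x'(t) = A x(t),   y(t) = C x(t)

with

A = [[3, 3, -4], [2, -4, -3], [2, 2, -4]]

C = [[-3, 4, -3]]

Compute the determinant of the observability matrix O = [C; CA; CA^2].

CA = [[-7, -31, 12]]
CA^2 = [[-59, 127, 73]]
Observability matrix O = [C; CA; CA^2] = [[-3, 4, -3], [-7, -31, 12], [-59, 127, 73]]
Expanding along the first row, det(O) = (-3)·((-31)·73 - 12·127) - 4·((-7)·73 - 12·(-59)) + (-3)·((-7)·127 - (-31)·(-59)) = (-3)·(-3787) - 4·197 + (-3)·(-2718) = 18727
Since det(O) ≠ 0, rank(O) = 3 and the system is completely observable.

18727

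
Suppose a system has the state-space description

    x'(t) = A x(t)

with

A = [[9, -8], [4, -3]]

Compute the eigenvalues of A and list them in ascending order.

1, 5

det(sI - A) = s^2 - (tr A)s + det A, with tr A = 9 + (-3) = 6 and det A = 9·(-3) - (-8)·4 = -27 - (-32) = 5.
So p(s) = det(sI - A) = s^2 - 6s + 5.
Factor s^2 - 6s + 5: two numbers with sum 6 and product 5 are 5 and 1, so s^2 - 6s + 5 = (s - 5)(s - 1).
Hence p(s) = (s - 5) (s - 1), with roots 1, 5.
At least one eigenvalue has non-negative real part, so the system is not asymptotically stable.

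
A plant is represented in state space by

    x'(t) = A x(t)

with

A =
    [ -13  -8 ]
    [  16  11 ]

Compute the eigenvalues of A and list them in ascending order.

-5, 3

det(sI - A) = s^2 - (tr A)s + det A, with tr A = (-13) + 11 = -2 and det A = (-13)·11 - (-8)·16 = -143 - (-128) = -15.
So p(s) = det(sI - A) = s^2 + 2s - 15.
Factor s^2 + 2s - 15: two numbers with sum -2 and product -15 are 3 and -5, so s^2 + 2s - 15 = (s - 3)(s + 5).
Hence p(s) = (s - 3) (s + 5), with roots -5, 3.
At least one eigenvalue has non-negative real part, so the system is not asymptotically stable.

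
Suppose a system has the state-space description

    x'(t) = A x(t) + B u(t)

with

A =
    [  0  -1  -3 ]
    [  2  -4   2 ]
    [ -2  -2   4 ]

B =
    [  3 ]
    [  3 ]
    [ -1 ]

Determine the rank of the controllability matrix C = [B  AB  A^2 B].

3

AB = [[0], [-8], [-16]]
A^2B = [[56], [0], [-48]]
Controllability matrix C = [B  AB  A^2B] = [[3, 0, 56], [3, -8, 0], [-1, -16, -48]]
det(C) = 3·((-8)·(-48) - 0·(-16)) - 0·(3·(-48) - 0·(-1)) + 56·(3·(-16) - (-8)·(-1)) = 3·384 - 0·(-144) + 56·(-56) = -1984 ≠ 0, so rank(C) = 3.
rank(C) = 3 = n, so the pair (A, B) is completely controllable.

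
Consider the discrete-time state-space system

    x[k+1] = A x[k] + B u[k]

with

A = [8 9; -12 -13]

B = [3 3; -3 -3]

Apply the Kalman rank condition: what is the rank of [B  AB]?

1

AB = [[-3, -3], [3, 3]]
Controllability matrix C = [B  AB] = [[3, 3, -3, -3], [-3, -3, 3, 3]]
Every column of C is a scalar multiple of column 1 = [3, -3] (multipliers 1, 1, -1, -1), so the columns span a one-dimensional space.
C ≠ 0, hence rank(C) = 1.
rank(C) = 1 < n = 2, so the pair (A, B) is not completely controllable.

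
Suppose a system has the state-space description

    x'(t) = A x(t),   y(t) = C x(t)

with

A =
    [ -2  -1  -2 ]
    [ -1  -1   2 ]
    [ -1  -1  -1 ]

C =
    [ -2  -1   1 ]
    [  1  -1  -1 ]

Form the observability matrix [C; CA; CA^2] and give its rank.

CA = [[4, 2, 1], [0, 1, -3]]
CA^2 = [[-11, -7, -5], [2, 2, 5]]
Observability matrix O = [C; CA; CA^2] = [[-2, -1, 1], [1, -1, -1], [4, 2, 1], [0, 1, -3], [-11, -7, -5], [2, 2, 5]]
Take the 3×3 submatrix of O formed by rows 1, 2, 3: [[-2, -1, 1], [1, -1, -1], [4, 2, 1]]. Its determinant is (-2)·((-1)·1 - (-1)·2) - (-1)·(1·1 - (-1)·4) + 1·(1·2 - (-1)·4) = (-2)·1 - (-1)·5 + 1·6 = 9 ≠ 0.
So rank(O) ≥ 3; since O has 3 columns, rank(O) = 3.
rank(O) = 3 = n, so the pair (A, C) is completely observable.

3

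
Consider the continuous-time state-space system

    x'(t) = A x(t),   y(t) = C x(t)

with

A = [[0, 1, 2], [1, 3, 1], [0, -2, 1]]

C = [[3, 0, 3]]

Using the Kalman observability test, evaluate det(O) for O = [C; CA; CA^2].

648

CA = [[0, -3, 9]]
CA^2 = [[-3, -27, 6]]
Observability matrix O = [C; CA; CA^2] = [[3, 0, 3], [0, -3, 9], [-3, -27, 6]]
Expanding along the first row, det(O) = 3·((-3)·6 - 9·(-27)) - 0·(0·6 - 9·(-3)) + 3·(0·(-27) - (-3)·(-3)) = 3·225 - 0·27 + 3·(-9) = 648
Since det(O) ≠ 0, rank(O) = 3 and the system is completely observable.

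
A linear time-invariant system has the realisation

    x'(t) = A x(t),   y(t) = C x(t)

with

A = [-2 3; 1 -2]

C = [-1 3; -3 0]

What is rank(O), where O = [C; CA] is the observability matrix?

2

CA = [[5, -9], [6, -9]]
Observability matrix O = [C; CA] = [[-1, 3], [-3, 0], [5, -9], [6, -9]]
Take the 2×2 submatrix of O formed by rows 1, 2: [[-1, 3], [-3, 0]]. Its determinant is (-1)·0 - 3·(-3) = 0 - (-9) = 9 ≠ 0.
So rank(O) ≥ 2; since O has 2 columns, rank(O) = 2.
rank(O) = 2 = n, so the pair (A, C) is completely observable.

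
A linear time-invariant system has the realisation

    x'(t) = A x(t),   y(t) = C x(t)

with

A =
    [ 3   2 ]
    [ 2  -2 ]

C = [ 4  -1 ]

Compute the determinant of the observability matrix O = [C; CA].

CA = [[10, 10]]
Observability matrix O = [C; CA] = [[4, -1], [10, 10]]
det(O) = 4·10 - (-1)·10 = 40 - (-10) = 50
Since det(O) ≠ 0, rank(O) = 2 and the system is completely observable.

50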